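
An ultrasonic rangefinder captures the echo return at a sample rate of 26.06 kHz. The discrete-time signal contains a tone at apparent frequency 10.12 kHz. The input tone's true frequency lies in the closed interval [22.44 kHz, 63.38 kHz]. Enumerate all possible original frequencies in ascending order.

36.18 kHz, 42 kHz, 62.24 kHz

Frequencies that alias to 10.12 kHz are k·fs ± 10.12 kHz for integer k ≥ 0.
k=0: 10.12 kHz.
k=1: 15.94 kHz, 36.18 kHz.
k=2: 42 kHz, 62.24 kHz.
k=3: 68.06 kHz, 88.3 kHz.
Within [22.44 kHz, 63.38 kHz]: 36.18 kHz, 42 kHz, 62.24 kHz.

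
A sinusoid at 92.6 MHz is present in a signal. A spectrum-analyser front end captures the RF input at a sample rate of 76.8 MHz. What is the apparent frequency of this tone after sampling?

92.6 MHz mod fs = 15.8 MHz.
15.8 MHz ≤ fs/2 = 38.4 MHz, appears at 15.8 MHz.

15.8 MHz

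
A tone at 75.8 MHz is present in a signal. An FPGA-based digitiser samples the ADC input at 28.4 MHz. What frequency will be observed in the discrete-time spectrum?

9.4 MHz

75.8 MHz mod fs = 19 MHz.
19 MHz > fs/2 = 14.2 MHz, folds to fs − 19 MHz = 9.4 MHz.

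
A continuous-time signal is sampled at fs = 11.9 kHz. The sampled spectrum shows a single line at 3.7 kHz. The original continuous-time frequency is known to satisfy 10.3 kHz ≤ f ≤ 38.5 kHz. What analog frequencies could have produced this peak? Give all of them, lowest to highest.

Frequencies that alias to 3.7 kHz are k·fs ± 3.7 kHz for integer k ≥ 0.
k=0: 3.7 kHz.
k=1: 8.2 kHz, 15.6 kHz.
k=2: 20.1 kHz, 27.5 kHz.
k=3: 32 kHz, 39.4 kHz.
k=4: 43.9 kHz, 51.3 kHz.
Within [10.3 kHz, 38.5 kHz]: 15.6 kHz, 20.1 kHz, 27.5 kHz, 32 kHz.

15.6 kHz, 20.1 kHz, 27.5 kHz, 32 kHz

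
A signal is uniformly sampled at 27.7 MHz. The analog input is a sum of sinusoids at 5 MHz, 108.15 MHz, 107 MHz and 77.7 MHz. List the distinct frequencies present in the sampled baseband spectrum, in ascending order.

2.65 MHz, 3.8 MHz, 5 MHz, 5.4 MHz

fs/2 = 13.85 MHz.
5 MHz ≤ fs/2 = 13.85 MHz, passes unchanged.
108.15 MHz mod fs = 25.05 MHz.
25.05 MHz > fs/2 = 13.85 MHz, folds to fs − 25.05 MHz = 2.65 MHz.
107 MHz mod fs = 23.9 MHz.
23.9 MHz > fs/2 = 13.85 MHz, folds to fs − 23.9 MHz = 3.8 MHz.
77.7 MHz mod fs = 22.3 MHz.
22.3 MHz > fs/2 = 13.85 MHz, folds to fs − 22.3 MHz = 5.4 MHz.
Distinct values: {2.65 MHz, 3.8 MHz, 5 MHz, 5.4 MHz}.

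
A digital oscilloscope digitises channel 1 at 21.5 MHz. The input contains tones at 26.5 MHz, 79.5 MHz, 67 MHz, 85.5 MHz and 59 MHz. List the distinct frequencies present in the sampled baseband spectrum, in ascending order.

fs/2 = 10.75 MHz.
26.5 MHz mod fs = 5 MHz.
5 MHz ≤ fs/2 = 10.75 MHz, appears at 5 MHz.
79.5 MHz mod fs = 15 MHz.
15 MHz > fs/2 = 10.75 MHz, folds to fs − 15 MHz = 6.5 MHz.
67 MHz mod fs = 2.5 MHz.
2.5 MHz ≤ fs/2 = 10.75 MHz, appears at 2.5 MHz.
85.5 MHz mod fs = 21 MHz.
21 MHz > fs/2 = 10.75 MHz, folds to fs − 21 MHz = 0.5 MHz.
59 MHz mod fs = 16 MHz.
16 MHz > fs/2 = 10.75 MHz, folds to fs − 16 MHz = 5.5 MHz.
Distinct values: {0.5 MHz, 2.5 MHz, 5 MHz, 5.5 MHz, 6.5 MHz}.

0.5 MHz, 2.5 MHz, 5 MHz, 5.5 MHz, 6.5 MHz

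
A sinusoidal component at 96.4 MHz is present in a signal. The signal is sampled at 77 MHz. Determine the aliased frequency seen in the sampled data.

96.4 MHz mod fs = 19.4 MHz.
19.4 MHz ≤ fs/2 = 38.5 MHz, appears at 19.4 MHz.

19.4 MHz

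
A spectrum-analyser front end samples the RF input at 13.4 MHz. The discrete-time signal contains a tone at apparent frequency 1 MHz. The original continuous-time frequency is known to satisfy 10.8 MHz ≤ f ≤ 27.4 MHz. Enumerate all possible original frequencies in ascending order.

Frequencies that alias to 1 MHz are k·fs ± 1 MHz for integer k ≥ 0.
k=0: 1 MHz.
k=1: 12.4 MHz, 14.4 MHz.
k=2: 25.8 MHz, 27.8 MHz.
k=3: 39.2 MHz, 41.2 MHz.
Within [10.8 MHz, 27.4 MHz]: 12.4 MHz, 14.4 MHz, 25.8 MHz.

12.4 MHz, 14.4 MHz, 25.8 MHz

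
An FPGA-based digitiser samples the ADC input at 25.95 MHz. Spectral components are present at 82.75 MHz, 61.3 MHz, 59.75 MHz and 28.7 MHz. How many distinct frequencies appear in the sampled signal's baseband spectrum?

fs/2 = 12.975 MHz.
82.75 MHz mod fs = 4.9 MHz.
4.9 MHz ≤ fs/2 = 12.975 MHz, appears at 4.9 MHz.
61.3 MHz mod fs = 9.4 MHz.
9.4 MHz ≤ fs/2 = 12.975 MHz, appears at 9.4 MHz.
59.75 MHz mod fs = 7.85 MHz.
7.85 MHz ≤ fs/2 = 12.975 MHz, appears at 7.85 MHz.
28.7 MHz mod fs = 2.75 MHz.
2.75 MHz ≤ fs/2 = 12.975 MHz, appears at 2.75 MHz.
Distinct values: {2.75 MHz, 4.9 MHz, 7.85 MHz, 9.4 MHz} → 4.

4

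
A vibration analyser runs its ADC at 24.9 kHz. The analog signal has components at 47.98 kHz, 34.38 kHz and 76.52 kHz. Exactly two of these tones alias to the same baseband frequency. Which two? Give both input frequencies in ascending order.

fs/2 = 12.45 kHz.
47.98 kHz mod fs = 23.08 kHz.
23.08 kHz > fs/2 = 12.45 kHz, folds to fs − 23.08 kHz = 1.82 kHz.
34.38 kHz mod fs = 9.48 kHz.
9.48 kHz ≤ fs/2 = 12.45 kHz, appears at 9.48 kHz.
76.52 kHz mod fs = 1.82 kHz.
1.82 kHz ≤ fs/2 = 12.45 kHz, appears at 1.82 kHz.
47.98 kHz and 76.52 kHz both map to 1.82 kHz.

47.98 kHz, 76.52 kHz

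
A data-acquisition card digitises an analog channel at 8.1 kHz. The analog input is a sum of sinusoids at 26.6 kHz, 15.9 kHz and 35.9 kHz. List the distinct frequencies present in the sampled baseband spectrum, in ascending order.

0.3 kHz, 2.3 kHz, 3.5 kHz

fs/2 = 4.05 kHz.
26.6 kHz mod fs = 2.3 kHz.
2.3 kHz ≤ fs/2 = 4.05 kHz, appears at 2.3 kHz.
15.9 kHz mod fs = 7.8 kHz.
7.8 kHz > fs/2 = 4.05 kHz, folds to fs − 7.8 kHz = 0.3 kHz.
35.9 kHz mod fs = 3.5 kHz.
3.5 kHz ≤ fs/2 = 4.05 kHz, appears at 3.5 kHz.
Distinct values: {0.3 kHz, 2.3 kHz, 3.5 kHz}.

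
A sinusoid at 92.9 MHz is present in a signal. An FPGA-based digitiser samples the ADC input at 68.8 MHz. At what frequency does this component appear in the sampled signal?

92.9 MHz mod fs = 24.1 MHz.
24.1 MHz ≤ fs/2 = 34.4 MHz, appears at 24.1 MHz.

24.1 MHz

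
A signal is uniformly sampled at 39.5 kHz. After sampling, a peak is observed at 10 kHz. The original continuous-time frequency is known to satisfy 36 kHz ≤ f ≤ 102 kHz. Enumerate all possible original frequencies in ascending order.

49.5 kHz, 69 kHz, 89 kHz

Frequencies that alias to 10 kHz are k·fs ± 10 kHz for integer k ≥ 0.
k=0: 10 kHz.
k=1: 29.5 kHz, 49.5 kHz.
k=2: 69 kHz, 89 kHz.
k=3: 108.5 kHz, 128.5 kHz.
Within [36 kHz, 102 kHz]: 49.5 kHz, 69 kHz, 89 kHz.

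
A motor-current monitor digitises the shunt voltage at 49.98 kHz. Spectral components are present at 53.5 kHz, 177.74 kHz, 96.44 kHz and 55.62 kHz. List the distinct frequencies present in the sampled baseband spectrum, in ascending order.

fs/2 = 24.99 kHz.
53.5 kHz mod fs = 3.52 kHz.
3.52 kHz ≤ fs/2 = 24.99 kHz, appears at 3.52 kHz.
177.74 kHz mod fs = 27.8 kHz.
27.8 kHz > fs/2 = 24.99 kHz, folds to fs − 27.8 kHz = 22.18 kHz.
96.44 kHz mod fs = 46.46 kHz.
46.46 kHz > fs/2 = 24.99 kHz, folds to fs − 46.46 kHz = 3.52 kHz.
55.62 kHz mod fs = 5.64 kHz.
5.64 kHz ≤ fs/2 = 24.99 kHz, appears at 5.64 kHz.
Distinct values: {3.52 kHz, 5.64 kHz, 22.18 kHz}.

3.52 kHz, 5.64 kHz, 22.18 kHz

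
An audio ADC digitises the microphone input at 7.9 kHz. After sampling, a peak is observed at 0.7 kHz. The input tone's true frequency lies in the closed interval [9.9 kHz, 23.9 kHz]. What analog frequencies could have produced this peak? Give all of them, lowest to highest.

15.1 kHz, 16.5 kHz, 23 kHz

Frequencies that alias to 0.7 kHz are k·fs ± 0.7 kHz for integer k ≥ 0.
k=0: 0.7 kHz.
k=1: 7.2 kHz, 8.6 kHz.
k=2: 15.1 kHz, 16.5 kHz.
k=3: 23 kHz, 24.4 kHz.
k=4: 30.9 kHz, 32.3 kHz.
Within [9.9 kHz, 23.9 kHz]: 15.1 kHz, 16.5 kHz, 23 kHz.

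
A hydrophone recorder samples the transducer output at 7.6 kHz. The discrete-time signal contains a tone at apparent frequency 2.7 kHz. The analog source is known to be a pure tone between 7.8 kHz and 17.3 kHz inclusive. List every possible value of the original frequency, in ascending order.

10.3 kHz, 12.5 kHz

Frequencies that alias to 2.7 kHz are k·fs ± 2.7 kHz for integer k ≥ 0.
k=0: 2.7 kHz.
k=1: 4.9 kHz, 10.3 kHz.
k=2: 12.5 kHz, 17.9 kHz.
k=3: 20.1 kHz, 25.5 kHz.
Within [7.8 kHz, 17.3 kHz]: 10.3 kHz, 12.5 kHz.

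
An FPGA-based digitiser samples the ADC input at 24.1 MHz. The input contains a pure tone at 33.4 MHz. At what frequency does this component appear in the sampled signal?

9.3 MHz

33.4 MHz mod fs = 9.3 MHz.
9.3 MHz ≤ fs/2 = 12.05 MHz, appears at 9.3 MHz.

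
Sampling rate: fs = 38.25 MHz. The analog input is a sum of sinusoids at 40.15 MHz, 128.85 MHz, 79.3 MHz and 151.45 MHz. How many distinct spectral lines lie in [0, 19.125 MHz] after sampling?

4

fs/2 = 19.125 MHz.
40.15 MHz mod fs = 1.9 MHz.
1.9 MHz ≤ fs/2 = 19.125 MHz, appears at 1.9 MHz.
128.85 MHz mod fs = 14.1 MHz.
14.1 MHz ≤ fs/2 = 19.125 MHz, appears at 14.1 MHz.
79.3 MHz mod fs = 2.8 MHz.
2.8 MHz ≤ fs/2 = 19.125 MHz, appears at 2.8 MHz.
151.45 MHz mod fs = 36.7 MHz.
36.7 MHz > fs/2 = 19.125 MHz, folds to fs − 36.7 MHz = 1.55 MHz.
Distinct values: {1.55 MHz, 1.9 MHz, 2.8 MHz, 14.1 MHz} → 4.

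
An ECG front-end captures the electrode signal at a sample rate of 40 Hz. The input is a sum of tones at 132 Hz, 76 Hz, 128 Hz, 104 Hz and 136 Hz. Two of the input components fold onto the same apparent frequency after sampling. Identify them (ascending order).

fs/2 = 20 Hz.
132 Hz mod fs = 12 Hz.
12 Hz ≤ fs/2 = 20 Hz, appears at 12 Hz.
76 Hz mod fs = 36 Hz.
36 Hz > fs/2 = 20 Hz, folds to fs − 36 Hz = 4 Hz.
128 Hz mod fs = 8 Hz.
8 Hz ≤ fs/2 = 20 Hz, appears at 8 Hz.
104 Hz mod fs = 24 Hz.
24 Hz > fs/2 = 20 Hz, folds to fs − 24 Hz = 16 Hz.
136 Hz mod fs = 16 Hz.
16 Hz ≤ fs/2 = 20 Hz, appears at 16 Hz.
104 Hz and 136 Hz both map to 16 Hz.

104 Hz, 136 Hz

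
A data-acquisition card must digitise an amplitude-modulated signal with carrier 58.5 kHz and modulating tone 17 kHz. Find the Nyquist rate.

151 kHz

AM sidebands sit at fc ± fm = 41.5 kHz and 75.5 kHz.
Highest-frequency component: 75.5 kHz.
Nyquist rate = 2 × 75.5 kHz = 151 kHz.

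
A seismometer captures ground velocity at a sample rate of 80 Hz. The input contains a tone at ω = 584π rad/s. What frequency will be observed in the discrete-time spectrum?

28 Hz

ω = 584π rad/s → f = ω/(2π) = 292 Hz.
292 Hz mod fs = 52 Hz.
52 Hz > fs/2 = 40 Hz, folds to fs − 52 Hz = 28 Hz.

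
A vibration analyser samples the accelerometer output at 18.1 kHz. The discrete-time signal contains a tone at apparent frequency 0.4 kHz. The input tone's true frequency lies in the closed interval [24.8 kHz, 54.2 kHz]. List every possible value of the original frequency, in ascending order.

Frequencies that alias to 0.4 kHz are k·fs ± 0.4 kHz for integer k ≥ 0.
k=0: 0.4 kHz.
k=1: 17.7 kHz, 18.5 kHz.
k=2: 35.8 kHz, 36.6 kHz.
k=3: 53.9 kHz, 54.7 kHz.
k=4: 72 kHz, 72.8 kHz.
Within [24.8 kHz, 54.2 kHz]: 35.8 kHz, 36.6 kHz, 53.9 kHz.

35.8 kHz, 36.6 kHz, 53.9 kHz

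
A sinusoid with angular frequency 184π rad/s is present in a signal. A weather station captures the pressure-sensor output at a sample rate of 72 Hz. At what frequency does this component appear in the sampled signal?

20 Hz

ω = 184π rad/s → f = ω/(2π) = 92 Hz.
92 Hz mod fs = 20 Hz.
20 Hz ≤ fs/2 = 36 Hz, appears at 20 Hz.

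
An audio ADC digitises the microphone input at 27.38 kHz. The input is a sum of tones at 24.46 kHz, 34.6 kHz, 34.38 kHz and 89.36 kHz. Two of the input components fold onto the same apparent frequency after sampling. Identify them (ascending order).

34.6 kHz, 89.36 kHz

fs/2 = 13.69 kHz.
24.46 kHz > fs/2 = 13.69 kHz, folds to fs − 24.46 kHz = 2.92 kHz.
34.6 kHz mod fs = 7.22 kHz.
7.22 kHz ≤ fs/2 = 13.69 kHz, appears at 7.22 kHz.
34.38 kHz mod fs = 7 kHz.
7 kHz ≤ fs/2 = 13.69 kHz, appears at 7 kHz.
89.36 kHz mod fs = 7.22 kHz.
7.22 kHz ≤ fs/2 = 13.69 kHz, appears at 7.22 kHz.
34.6 kHz and 89.36 kHz both map to 7.22 kHz.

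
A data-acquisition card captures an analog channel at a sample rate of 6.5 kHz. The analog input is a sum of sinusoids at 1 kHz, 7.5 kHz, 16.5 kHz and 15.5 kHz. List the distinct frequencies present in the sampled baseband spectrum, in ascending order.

fs/2 = 3.25 kHz.
1 kHz ≤ fs/2 = 3.25 kHz, passes unchanged.
7.5 kHz mod fs = 1 kHz.
1 kHz ≤ fs/2 = 3.25 kHz, appears at 1 kHz.
16.5 kHz mod fs = 3.5 kHz.
3.5 kHz > fs/2 = 3.25 kHz, folds to fs − 3.5 kHz = 3 kHz.
15.5 kHz mod fs = 2.5 kHz.
2.5 kHz ≤ fs/2 = 3.25 kHz, appears at 2.5 kHz.
Distinct values: {1 kHz, 2.5 kHz, 3 kHz}.

1 kHz, 2.5 kHz, 3 kHz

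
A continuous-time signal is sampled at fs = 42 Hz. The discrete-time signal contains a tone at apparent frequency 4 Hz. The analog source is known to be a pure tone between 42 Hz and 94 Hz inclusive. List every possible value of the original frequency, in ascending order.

46 Hz, 80 Hz, 88 Hz

Frequencies that alias to 4 Hz are k·fs ± 4 Hz for integer k ≥ 0.
k=0: 4 Hz.
k=1: 38 Hz, 46 Hz.
k=2: 80 Hz, 88 Hz.
k=3: 122 Hz, 130 Hz.
Within [42 Hz, 94 Hz]: 46 Hz, 80 Hz, 88 Hz.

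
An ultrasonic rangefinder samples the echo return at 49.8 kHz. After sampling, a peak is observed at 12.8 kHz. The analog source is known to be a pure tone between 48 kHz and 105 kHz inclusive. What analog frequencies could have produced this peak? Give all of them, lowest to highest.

62.6 kHz, 86.8 kHz

Frequencies that alias to 12.8 kHz are k·fs ± 12.8 kHz for integer k ≥ 0.
k=0: 12.8 kHz.
k=1: 37 kHz, 62.6 kHz.
k=2: 86.8 kHz, 112.4 kHz.
k=3: 136.6 kHz, 162.2 kHz.
Within [48 kHz, 105 kHz]: 62.6 kHz, 86.8 kHz.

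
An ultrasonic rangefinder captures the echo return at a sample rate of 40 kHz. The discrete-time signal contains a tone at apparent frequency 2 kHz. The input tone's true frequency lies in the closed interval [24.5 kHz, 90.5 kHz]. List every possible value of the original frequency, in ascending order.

38 kHz, 42 kHz, 78 kHz, 82 kHz

Frequencies that alias to 2 kHz are k·fs ± 2 kHz for integer k ≥ 0.
k=0: 2 kHz.
k=1: 38 kHz, 42 kHz.
k=2: 78 kHz, 82 kHz.
k=3: 118 kHz, 122 kHz.
Within [24.5 kHz, 90.5 kHz]: 38 kHz, 42 kHz, 78 kHz, 82 kHz.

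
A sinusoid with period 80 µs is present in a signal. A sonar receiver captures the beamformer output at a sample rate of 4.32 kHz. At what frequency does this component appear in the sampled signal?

0.46 kHz

T = 80 µs → f = 1/T = 12.5 kHz.
12.5 kHz mod fs = 3.86 kHz.
3.86 kHz > fs/2 = 2.16 kHz, folds to fs − 3.86 kHz = 0.46 kHz.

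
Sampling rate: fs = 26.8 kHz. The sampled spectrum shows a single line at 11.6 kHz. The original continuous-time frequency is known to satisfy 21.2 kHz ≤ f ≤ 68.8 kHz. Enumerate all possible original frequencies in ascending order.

Frequencies that alias to 11.6 kHz are k·fs ± 11.6 kHz for integer k ≥ 0.
k=0: 11.6 kHz.
k=1: 15.2 kHz, 38.4 kHz.
k=2: 42 kHz, 65.2 kHz.
k=3: 68.8 kHz, 92 kHz.
k=4: 95.6 kHz, 118.8 kHz.
Within [21.2 kHz, 68.8 kHz]: 38.4 kHz, 42 kHz, 65.2 kHz, 68.8 kHz.

38.4 kHz, 42 kHz, 65.2 kHz, 68.8 kHz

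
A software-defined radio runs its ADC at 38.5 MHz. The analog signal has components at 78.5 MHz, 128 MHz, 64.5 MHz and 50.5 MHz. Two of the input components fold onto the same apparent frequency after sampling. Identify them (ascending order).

64.5 MHz, 128 MHz

fs/2 = 19.25 MHz.
78.5 MHz mod fs = 1.5 MHz.
1.5 MHz ≤ fs/2 = 19.25 MHz, appears at 1.5 MHz.
128 MHz mod fs = 12.5 MHz.
12.5 MHz ≤ fs/2 = 19.25 MHz, appears at 12.5 MHz.
64.5 MHz mod fs = 26 MHz.
26 MHz > fs/2 = 19.25 MHz, folds to fs − 26 MHz = 12.5 MHz.
50.5 MHz mod fs = 12 MHz.
12 MHz ≤ fs/2 = 19.25 MHz, appears at 12 MHz.
64.5 MHz and 128 MHz both map to 12.5 MHz.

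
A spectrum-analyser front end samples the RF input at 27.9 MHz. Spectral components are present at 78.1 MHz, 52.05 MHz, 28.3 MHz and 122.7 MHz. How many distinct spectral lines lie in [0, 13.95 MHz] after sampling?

fs/2 = 13.95 MHz.
78.1 MHz mod fs = 22.3 MHz.
22.3 MHz > fs/2 = 13.95 MHz, folds to fs − 22.3 MHz = 5.6 MHz.
52.05 MHz mod fs = 24.15 MHz.
24.15 MHz > fs/2 = 13.95 MHz, folds to fs − 24.15 MHz = 3.75 MHz.
28.3 MHz mod fs = 0.4 MHz.
0.4 MHz ≤ fs/2 = 13.95 MHz, appears at 0.4 MHz.
122.7 MHz mod fs = 11.1 MHz.
11.1 MHz ≤ fs/2 = 13.95 MHz, appears at 11.1 MHz.
Distinct values: {0.4 MHz, 3.75 MHz, 5.6 MHz, 11.1 MHz} → 4.

4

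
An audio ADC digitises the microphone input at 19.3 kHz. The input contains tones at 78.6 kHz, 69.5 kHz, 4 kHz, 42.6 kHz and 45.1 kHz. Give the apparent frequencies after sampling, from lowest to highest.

fs/2 = 9.65 kHz.
78.6 kHz mod fs = 1.4 kHz.
1.4 kHz ≤ fs/2 = 9.65 kHz, appears at 1.4 kHz.
69.5 kHz mod fs = 11.6 kHz.
11.6 kHz > fs/2 = 9.65 kHz, folds to fs − 11.6 kHz = 7.7 kHz.
4 kHz ≤ fs/2 = 9.65 kHz, passes unchanged.
42.6 kHz mod fs = 4 kHz.
4 kHz ≤ fs/2 = 9.65 kHz, appears at 4 kHz.
45.1 kHz mod fs = 6.5 kHz.
6.5 kHz ≤ fs/2 = 9.65 kHz, appears at 6.5 kHz.
Distinct values: {1.4 kHz, 4 kHz, 6.5 kHz, 7.7 kHz}.

1.4 kHz, 4 kHz, 6.5 kHz, 7.7 kHz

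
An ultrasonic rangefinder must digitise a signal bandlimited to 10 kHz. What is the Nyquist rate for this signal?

Nyquist rate = 2 × 10 kHz = 20 kHz.

20 kHz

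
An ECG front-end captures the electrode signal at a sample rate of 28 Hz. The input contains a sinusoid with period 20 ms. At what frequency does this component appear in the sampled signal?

T = 20 ms → f = 1/T = 50 Hz.
50 Hz mod fs = 22 Hz.
22 Hz > fs/2 = 14 Hz, folds to fs − 22 Hz = 6 Hz.

6 Hz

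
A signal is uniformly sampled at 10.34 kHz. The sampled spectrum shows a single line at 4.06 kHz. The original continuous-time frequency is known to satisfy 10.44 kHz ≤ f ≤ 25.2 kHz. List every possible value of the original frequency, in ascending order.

Frequencies that alias to 4.06 kHz are k·fs ± 4.06 kHz for integer k ≥ 0.
k=0: 4.06 kHz.
k=1: 6.28 kHz, 14.4 kHz.
k=2: 16.62 kHz, 24.74 kHz.
k=3: 26.96 kHz, 35.08 kHz.
Within [10.44 kHz, 25.2 kHz]: 14.4 kHz, 16.62 kHz, 24.74 kHz.

14.4 kHz, 16.62 kHz, 24.74 kHz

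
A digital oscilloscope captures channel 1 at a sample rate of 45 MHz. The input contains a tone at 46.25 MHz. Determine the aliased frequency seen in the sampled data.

46.25 MHz mod fs = 1.25 MHz.
1.25 MHz ≤ fs/2 = 22.5 MHz, appears at 1.25 MHz.

1.25 MHz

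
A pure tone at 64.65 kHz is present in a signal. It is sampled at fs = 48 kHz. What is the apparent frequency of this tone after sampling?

64.65 kHz mod fs = 16.65 kHz.
16.65 kHz ≤ fs/2 = 24 kHz, appears at 16.65 kHz.

16.65 kHz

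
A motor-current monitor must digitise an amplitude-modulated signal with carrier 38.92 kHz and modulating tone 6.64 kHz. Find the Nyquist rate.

AM sidebands sit at fc ± fm = 32.28 kHz and 45.56 kHz.
Highest-frequency component: 45.56 kHz.
Nyquist rate = 2 × 45.56 kHz = 91.12 kHz.

91.12 kHz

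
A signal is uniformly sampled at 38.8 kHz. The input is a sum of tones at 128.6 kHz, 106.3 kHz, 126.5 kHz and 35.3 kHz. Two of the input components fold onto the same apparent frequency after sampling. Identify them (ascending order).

fs/2 = 19.4 kHz.
128.6 kHz mod fs = 12.2 kHz.
12.2 kHz ≤ fs/2 = 19.4 kHz, appears at 12.2 kHz.
106.3 kHz mod fs = 28.7 kHz.
28.7 kHz > fs/2 = 19.4 kHz, folds to fs − 28.7 kHz = 10.1 kHz.
126.5 kHz mod fs = 10.1 kHz.
10.1 kHz ≤ fs/2 = 19.4 kHz, appears at 10.1 kHz.
35.3 kHz > fs/2 = 19.4 kHz, folds to fs − 35.3 kHz = 3.5 kHz.
106.3 kHz and 126.5 kHz both map to 10.1 kHz.

106.3 kHz, 126.5 kHz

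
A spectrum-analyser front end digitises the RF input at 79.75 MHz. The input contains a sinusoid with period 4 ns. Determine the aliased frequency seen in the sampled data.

10.75 MHz

T = 4 ns → f = 1/T = 250 MHz.
250 MHz mod fs = 10.75 MHz.
10.75 MHz ≤ fs/2 = 39.875 MHz, appears at 10.75 MHz.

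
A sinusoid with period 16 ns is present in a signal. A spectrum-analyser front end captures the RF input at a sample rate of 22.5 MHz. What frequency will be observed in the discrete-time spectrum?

5 MHz

T = 16 ns → f = 1/T = 62.5 MHz.
62.5 MHz mod fs = 17.5 MHz.
17.5 MHz > fs/2 = 11.25 MHz, folds to fs − 17.5 MHz = 5 MHz.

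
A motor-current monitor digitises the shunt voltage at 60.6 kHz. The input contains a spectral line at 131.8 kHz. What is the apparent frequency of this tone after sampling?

10.6 kHz

131.8 kHz mod fs = 10.6 kHz.
10.6 kHz ≤ fs/2 = 30.3 kHz, appears at 10.6 kHz.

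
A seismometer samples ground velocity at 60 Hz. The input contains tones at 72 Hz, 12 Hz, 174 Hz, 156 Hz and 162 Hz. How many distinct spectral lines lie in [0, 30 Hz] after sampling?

4

fs/2 = 30 Hz.
72 Hz mod fs = 12 Hz.
12 Hz ≤ fs/2 = 30 Hz, appears at 12 Hz.
12 Hz ≤ fs/2 = 30 Hz, passes unchanged.
174 Hz mod fs = 54 Hz.
54 Hz > fs/2 = 30 Hz, folds to fs − 54 Hz = 6 Hz.
156 Hz mod fs = 36 Hz.
36 Hz > fs/2 = 30 Hz, folds to fs − 36 Hz = 24 Hz.
162 Hz mod fs = 42 Hz.
42 Hz > fs/2 = 30 Hz, folds to fs − 42 Hz = 18 Hz.
Distinct values: {6 Hz, 12 Hz, 18 Hz, 24 Hz} → 4.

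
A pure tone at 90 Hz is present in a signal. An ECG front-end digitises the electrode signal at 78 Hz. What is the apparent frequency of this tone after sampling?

12 Hz

90 Hz mod fs = 12 Hz.
12 Hz ≤ fs/2 = 39 Hz, appears at 12 Hz.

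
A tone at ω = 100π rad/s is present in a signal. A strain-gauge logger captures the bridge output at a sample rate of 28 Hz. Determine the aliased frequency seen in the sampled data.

6 Hz

ω = 100π rad/s → f = ω/(2π) = 50 Hz.
50 Hz mod fs = 22 Hz.
22 Hz > fs/2 = 14 Hz, folds to fs − 22 Hz = 6 Hz.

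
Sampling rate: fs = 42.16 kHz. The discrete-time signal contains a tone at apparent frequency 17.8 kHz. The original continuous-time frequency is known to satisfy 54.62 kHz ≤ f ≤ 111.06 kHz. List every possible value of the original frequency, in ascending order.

59.96 kHz, 66.52 kHz, 102.12 kHz, 108.68 kHz

Frequencies that alias to 17.8 kHz are k·fs ± 17.8 kHz for integer k ≥ 0.
k=0: 17.8 kHz.
k=1: 24.36 kHz, 59.96 kHz.
k=2: 66.52 kHz, 102.12 kHz.
k=3: 108.68 kHz, 144.28 kHz.
k=4: 150.84 kHz, 186.44 kHz.
Within [54.62 kHz, 111.06 kHz]: 59.96 kHz, 66.52 kHz, 102.12 kHz, 108.68 kHz.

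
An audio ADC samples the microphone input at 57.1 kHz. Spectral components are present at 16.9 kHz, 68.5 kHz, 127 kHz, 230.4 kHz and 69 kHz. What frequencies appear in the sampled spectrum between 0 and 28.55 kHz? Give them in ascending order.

2 kHz, 11.4 kHz, 11.9 kHz, 12.8 kHz, 16.9 kHz

fs/2 = 28.55 kHz.
16.9 kHz ≤ fs/2 = 28.55 kHz, passes unchanged.
68.5 kHz mod fs = 11.4 kHz.
11.4 kHz ≤ fs/2 = 28.55 kHz, appears at 11.4 kHz.
127 kHz mod fs = 12.8 kHz.
12.8 kHz ≤ fs/2 = 28.55 kHz, appears at 12.8 kHz.
230.4 kHz mod fs = 2 kHz.
2 kHz ≤ fs/2 = 28.55 kHz, appears at 2 kHz.
69 kHz mod fs = 11.9 kHz.
11.9 kHz ≤ fs/2 = 28.55 kHz, appears at 11.9 kHz.
Distinct values: {2 kHz, 11.4 kHz, 11.9 kHz, 12.8 kHz, 16.9 kHz}.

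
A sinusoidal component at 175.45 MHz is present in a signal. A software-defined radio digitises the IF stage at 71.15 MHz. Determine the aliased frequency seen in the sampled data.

33.15 MHz

175.45 MHz mod fs = 33.15 MHz.
33.15 MHz ≤ fs/2 = 35.575 MHz, appears at 33.15 MHz.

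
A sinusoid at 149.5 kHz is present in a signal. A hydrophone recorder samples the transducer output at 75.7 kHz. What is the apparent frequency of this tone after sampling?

1.9 kHz

149.5 kHz mod fs = 73.8 kHz.
73.8 kHz > fs/2 = 37.85 kHz, folds to fs − 73.8 kHz = 1.9 kHz.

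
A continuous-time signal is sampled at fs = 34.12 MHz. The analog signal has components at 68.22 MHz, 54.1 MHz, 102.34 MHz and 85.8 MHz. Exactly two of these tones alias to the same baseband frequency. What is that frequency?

0.02 MHz

fs/2 = 17.06 MHz.
68.22 MHz mod fs = 34.1 MHz.
34.1 MHz > fs/2 = 17.06 MHz, folds to fs − 34.1 MHz = 0.02 MHz.
54.1 MHz mod fs = 19.98 MHz.
19.98 MHz > fs/2 = 17.06 MHz, folds to fs − 19.98 MHz = 14.14 MHz.
102.34 MHz mod fs = 34.1 MHz.
34.1 MHz > fs/2 = 17.06 MHz, folds to fs − 34.1 MHz = 0.02 MHz.
85.8 MHz mod fs = 17.56 MHz.
17.56 MHz > fs/2 = 17.06 MHz, folds to fs − 17.56 MHz = 16.56 MHz.
68.22 MHz and 102.34 MHz both map to 0.02 MHz.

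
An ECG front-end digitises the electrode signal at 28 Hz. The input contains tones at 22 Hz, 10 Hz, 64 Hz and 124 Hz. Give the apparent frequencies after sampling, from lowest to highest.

fs/2 = 14 Hz.
22 Hz > fs/2 = 14 Hz, folds to fs − 22 Hz = 6 Hz.
10 Hz ≤ fs/2 = 14 Hz, passes unchanged.
64 Hz mod fs = 8 Hz.
8 Hz ≤ fs/2 = 14 Hz, appears at 8 Hz.
124 Hz mod fs = 12 Hz.
12 Hz ≤ fs/2 = 14 Hz, appears at 12 Hz.
Distinct values: {6 Hz, 8 Hz, 10 Hz, 12 Hz}.

6 Hz, 8 Hz, 10 Hz, 12 Hz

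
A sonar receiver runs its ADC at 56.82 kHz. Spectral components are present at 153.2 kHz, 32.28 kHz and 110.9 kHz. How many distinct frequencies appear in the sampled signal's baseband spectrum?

3

fs/2 = 28.41 kHz.
153.2 kHz mod fs = 39.56 kHz.
39.56 kHz > fs/2 = 28.41 kHz, folds to fs − 39.56 kHz = 17.26 kHz.
32.28 kHz > fs/2 = 28.41 kHz, folds to fs − 32.28 kHz = 24.54 kHz.
110.9 kHz mod fs = 54.08 kHz.
54.08 kHz > fs/2 = 28.41 kHz, folds to fs − 54.08 kHz = 2.74 kHz.
Distinct values: {2.74 kHz, 17.26 kHz, 24.54 kHz} → 3.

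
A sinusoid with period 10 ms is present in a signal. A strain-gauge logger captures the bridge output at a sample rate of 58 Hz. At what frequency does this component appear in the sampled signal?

16 Hz

T = 10 ms → f = 1/T = 100 Hz.
100 Hz mod fs = 42 Hz.
42 Hz > fs/2 = 29 Hz, folds to fs − 42 Hz = 16 Hz.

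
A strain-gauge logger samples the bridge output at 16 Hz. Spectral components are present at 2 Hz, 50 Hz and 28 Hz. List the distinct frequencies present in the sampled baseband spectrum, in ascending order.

2 Hz, 4 Hz

fs/2 = 8 Hz.
2 Hz ≤ fs/2 = 8 Hz, passes unchanged.
50 Hz mod fs = 2 Hz.
2 Hz ≤ fs/2 = 8 Hz, appears at 2 Hz.
28 Hz mod fs = 12 Hz.
12 Hz > fs/2 = 8 Hz, folds to fs − 12 Hz = 4 Hz.
Distinct values: {2 Hz, 4 Hz}.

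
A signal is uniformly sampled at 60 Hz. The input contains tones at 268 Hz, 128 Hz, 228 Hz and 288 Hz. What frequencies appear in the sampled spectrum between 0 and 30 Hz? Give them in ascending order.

8 Hz, 12 Hz, 28 Hz

fs/2 = 30 Hz.
268 Hz mod fs = 28 Hz.
28 Hz ≤ fs/2 = 30 Hz, appears at 28 Hz.
128 Hz mod fs = 8 Hz.
8 Hz ≤ fs/2 = 30 Hz, appears at 8 Hz.
228 Hz mod fs = 48 Hz.
48 Hz > fs/2 = 30 Hz, folds to fs − 48 Hz = 12 Hz.
288 Hz mod fs = 48 Hz.
48 Hz > fs/2 = 30 Hz, folds to fs − 48 Hz = 12 Hz.
Distinct values: {8 Hz, 12 Hz, 28 Hz}.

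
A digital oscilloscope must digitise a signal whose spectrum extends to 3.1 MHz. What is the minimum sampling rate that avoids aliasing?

6.2 MHz

Nyquist rate = 2 × 3.1 MHz = 6.2 MHz.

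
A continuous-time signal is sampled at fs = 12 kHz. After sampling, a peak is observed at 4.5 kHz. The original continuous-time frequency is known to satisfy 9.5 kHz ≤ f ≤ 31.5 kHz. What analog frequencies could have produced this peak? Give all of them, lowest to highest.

Frequencies that alias to 4.5 kHz are k·fs ± 4.5 kHz for integer k ≥ 0.
k=0: 4.5 kHz.
k=1: 7.5 kHz, 16.5 kHz.
k=2: 19.5 kHz, 28.5 kHz.
k=3: 31.5 kHz, 40.5 kHz.
k=4: 43.5 kHz, 52.5 kHz.
Within [9.5 kHz, 31.5 kHz]: 16.5 kHz, 19.5 kHz, 28.5 kHz, 31.5 kHz.

16.5 kHz, 19.5 kHz, 28.5 kHz, 31.5 kHz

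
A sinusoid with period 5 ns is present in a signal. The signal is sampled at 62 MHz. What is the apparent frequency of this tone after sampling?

14 MHz

T = 5 ns → f = 1/T = 200 MHz.
200 MHz mod fs = 14 MHz.
14 MHz ≤ fs/2 = 31 MHz, appears at 14 MHz.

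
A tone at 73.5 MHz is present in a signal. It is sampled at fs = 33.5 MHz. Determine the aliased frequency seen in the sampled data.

73.5 MHz mod fs = 6.5 MHz.
6.5 MHz ≤ fs/2 = 16.75 MHz, appears at 6.5 MHz.

6.5 MHz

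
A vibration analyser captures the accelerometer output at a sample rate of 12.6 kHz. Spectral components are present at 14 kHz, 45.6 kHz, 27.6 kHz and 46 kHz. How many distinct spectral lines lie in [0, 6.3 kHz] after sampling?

4

fs/2 = 6.3 kHz.
14 kHz mod fs = 1.4 kHz.
1.4 kHz ≤ fs/2 = 6.3 kHz, appears at 1.4 kHz.
45.6 kHz mod fs = 7.8 kHz.
7.8 kHz > fs/2 = 6.3 kHz, folds to fs − 7.8 kHz = 4.8 kHz.
27.6 kHz mod fs = 2.4 kHz.
2.4 kHz ≤ fs/2 = 6.3 kHz, appears at 2.4 kHz.
46 kHz mod fs = 8.2 kHz.
8.2 kHz > fs/2 = 6.3 kHz, folds to fs − 8.2 kHz = 4.4 kHz.
Distinct values: {1.4 kHz, 2.4 kHz, 4.4 kHz, 4.8 kHz} → 4.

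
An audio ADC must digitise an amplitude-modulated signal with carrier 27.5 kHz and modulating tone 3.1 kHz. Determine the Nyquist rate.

61.2 kHz

AM sidebands sit at fc ± fm = 24.4 kHz and 30.6 kHz.
Highest-frequency component: 30.6 kHz.
Nyquist rate = 2 × 30.6 kHz = 61.2 kHz.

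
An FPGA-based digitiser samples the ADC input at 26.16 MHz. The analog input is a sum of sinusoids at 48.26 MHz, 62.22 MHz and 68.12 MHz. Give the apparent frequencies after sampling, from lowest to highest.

fs/2 = 13.08 MHz.
48.26 MHz mod fs = 22.1 MHz.
22.1 MHz > fs/2 = 13.08 MHz, folds to fs − 22.1 MHz = 4.06 MHz.
62.22 MHz mod fs = 9.9 MHz.
9.9 MHz ≤ fs/2 = 13.08 MHz, appears at 9.9 MHz.
68.12 MHz mod fs = 15.8 MHz.
15.8 MHz > fs/2 = 13.08 MHz, folds to fs − 15.8 MHz = 10.36 MHz.
Distinct values: {4.06 MHz, 9.9 MHz, 10.36 MHz}.

4.06 MHz, 9.9 MHz, 10.36 MHz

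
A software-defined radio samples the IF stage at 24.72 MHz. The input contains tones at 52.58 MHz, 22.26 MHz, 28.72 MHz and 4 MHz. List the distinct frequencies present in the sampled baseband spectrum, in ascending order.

fs/2 = 12.36 MHz.
52.58 MHz mod fs = 3.14 MHz.
3.14 MHz ≤ fs/2 = 12.36 MHz, appears at 3.14 MHz.
22.26 MHz > fs/2 = 12.36 MHz, folds to fs − 22.26 MHz = 2.46 MHz.
28.72 MHz mod fs = 4 MHz.
4 MHz ≤ fs/2 = 12.36 MHz, appears at 4 MHz.
4 MHz ≤ fs/2 = 12.36 MHz, passes unchanged.
Distinct values: {2.46 MHz, 3.14 MHz, 4 MHz}.

2.46 MHz, 3.14 MHz, 4 MHz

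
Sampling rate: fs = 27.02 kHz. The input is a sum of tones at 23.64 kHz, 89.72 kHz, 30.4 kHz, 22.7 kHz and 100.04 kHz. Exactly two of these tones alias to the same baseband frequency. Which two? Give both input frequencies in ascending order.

23.64 kHz, 30.4 kHz

fs/2 = 13.51 kHz.
23.64 kHz > fs/2 = 13.51 kHz, folds to fs − 23.64 kHz = 3.38 kHz.
89.72 kHz mod fs = 8.66 kHz.
8.66 kHz ≤ fs/2 = 13.51 kHz, appears at 8.66 kHz.
30.4 kHz mod fs = 3.38 kHz.
3.38 kHz ≤ fs/2 = 13.51 kHz, appears at 3.38 kHz.
22.7 kHz > fs/2 = 13.51 kHz, folds to fs − 22.7 kHz = 4.32 kHz.
100.04 kHz mod fs = 18.98 kHz.
18.98 kHz > fs/2 = 13.51 kHz, folds to fs − 18.98 kHz = 8.04 kHz.
23.64 kHz and 30.4 kHz both map to 3.38 kHz.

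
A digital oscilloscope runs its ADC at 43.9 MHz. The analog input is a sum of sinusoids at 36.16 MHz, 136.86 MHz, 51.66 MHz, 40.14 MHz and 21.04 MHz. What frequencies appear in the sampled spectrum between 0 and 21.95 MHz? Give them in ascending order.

fs/2 = 21.95 MHz.
36.16 MHz > fs/2 = 21.95 MHz, folds to fs − 36.16 MHz = 7.74 MHz.
136.86 MHz mod fs = 5.16 MHz.
5.16 MHz ≤ fs/2 = 21.95 MHz, appears at 5.16 MHz.
51.66 MHz mod fs = 7.76 MHz.
7.76 MHz ≤ fs/2 = 21.95 MHz, appears at 7.76 MHz.
40.14 MHz > fs/2 = 21.95 MHz, folds to fs − 40.14 MHz = 3.76 MHz.
21.04 MHz ≤ fs/2 = 21.95 MHz, passes unchanged.
Distinct values: {3.76 MHz, 5.16 MHz, 7.74 MHz, 7.76 MHz, 21.04 MHz}.

3.76 MHz, 5.16 MHz, 7.74 MHz, 7.76 MHz, 21.04 MHz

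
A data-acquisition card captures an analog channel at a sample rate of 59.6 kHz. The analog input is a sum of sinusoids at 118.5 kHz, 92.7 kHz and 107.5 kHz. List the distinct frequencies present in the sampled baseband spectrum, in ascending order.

fs/2 = 29.8 kHz.
118.5 kHz mod fs = 58.9 kHz.
58.9 kHz > fs/2 = 29.8 kHz, folds to fs − 58.9 kHz = 0.7 kHz.
92.7 kHz mod fs = 33.1 kHz.
33.1 kHz > fs/2 = 29.8 kHz, folds to fs − 33.1 kHz = 26.5 kHz.
107.5 kHz mod fs = 47.9 kHz.
47.9 kHz > fs/2 = 29.8 kHz, folds to fs − 47.9 kHz = 11.7 kHz.
Distinct values: {0.7 kHz, 11.7 kHz, 26.5 kHz}.

0.7 kHz, 11.7 kHz, 26.5 kHz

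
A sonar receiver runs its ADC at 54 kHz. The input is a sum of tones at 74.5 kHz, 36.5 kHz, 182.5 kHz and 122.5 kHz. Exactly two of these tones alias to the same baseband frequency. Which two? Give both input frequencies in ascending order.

74.5 kHz, 182.5 kHz

fs/2 = 27 kHz.
74.5 kHz mod fs = 20.5 kHz.
20.5 kHz ≤ fs/2 = 27 kHz, appears at 20.5 kHz.
36.5 kHz > fs/2 = 27 kHz, folds to fs − 36.5 kHz = 17.5 kHz.
182.5 kHz mod fs = 20.5 kHz.
20.5 kHz ≤ fs/2 = 27 kHz, appears at 20.5 kHz.
122.5 kHz mod fs = 14.5 kHz.
14.5 kHz ≤ fs/2 = 27 kHz, appears at 14.5 kHz.
74.5 kHz and 182.5 kHz both map to 20.5 kHz.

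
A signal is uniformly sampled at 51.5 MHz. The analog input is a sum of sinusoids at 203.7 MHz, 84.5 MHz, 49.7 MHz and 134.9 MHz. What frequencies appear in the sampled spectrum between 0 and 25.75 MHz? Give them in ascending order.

fs/2 = 25.75 MHz.
203.7 MHz mod fs = 49.2 MHz.
49.2 MHz > fs/2 = 25.75 MHz, folds to fs − 49.2 MHz = 2.3 MHz.
84.5 MHz mod fs = 33 MHz.
33 MHz > fs/2 = 25.75 MHz, folds to fs − 33 MHz = 18.5 MHz.
49.7 MHz > fs/2 = 25.75 MHz, folds to fs − 49.7 MHz = 1.8 MHz.
134.9 MHz mod fs = 31.9 MHz.
31.9 MHz > fs/2 = 25.75 MHz, folds to fs − 31.9 MHz = 19.6 MHz.
Distinct values: {1.8 MHz, 2.3 MHz, 18.5 MHz, 19.6 MHz}.

1.8 MHz, 2.3 MHz, 18.5 MHz, 19.6 MHz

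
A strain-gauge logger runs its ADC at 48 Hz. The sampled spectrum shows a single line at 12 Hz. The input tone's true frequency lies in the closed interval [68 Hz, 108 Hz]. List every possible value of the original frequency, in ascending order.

Frequencies that alias to 12 Hz are k·fs ± 12 Hz for integer k ≥ 0.
k=0: 12 Hz.
k=1: 36 Hz, 60 Hz.
k=2: 84 Hz, 108 Hz.
k=3: 132 Hz, 156 Hz.
Within [68 Hz, 108 Hz]: 84 Hz, 108 Hz.

84 Hz, 108 Hz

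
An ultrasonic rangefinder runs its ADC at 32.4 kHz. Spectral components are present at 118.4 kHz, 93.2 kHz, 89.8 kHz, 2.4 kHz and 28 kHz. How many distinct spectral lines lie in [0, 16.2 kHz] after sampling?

fs/2 = 16.2 kHz.
118.4 kHz mod fs = 21.2 kHz.
21.2 kHz > fs/2 = 16.2 kHz, folds to fs − 21.2 kHz = 11.2 kHz.
93.2 kHz mod fs = 28.4 kHz.
28.4 kHz > fs/2 = 16.2 kHz, folds to fs − 28.4 kHz = 4 kHz.
89.8 kHz mod fs = 25 kHz.
25 kHz > fs/2 = 16.2 kHz, folds to fs − 25 kHz = 7.4 kHz.
2.4 kHz ≤ fs/2 = 16.2 kHz, passes unchanged.
28 kHz > fs/2 = 16.2 kHz, folds to fs − 28 kHz = 4.4 kHz.
Distinct values: {2.4 kHz, 4 kHz, 4.4 kHz, 7.4 kHz, 11.2 kHz} → 5.

5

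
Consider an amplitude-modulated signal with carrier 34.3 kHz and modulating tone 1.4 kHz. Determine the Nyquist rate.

AM sidebands sit at fc ± fm = 32.9 kHz and 35.7 kHz.
Highest-frequency component: 35.7 kHz.
Nyquist rate = 2 × 35.7 kHz = 71.4 kHz.

71.4 kHz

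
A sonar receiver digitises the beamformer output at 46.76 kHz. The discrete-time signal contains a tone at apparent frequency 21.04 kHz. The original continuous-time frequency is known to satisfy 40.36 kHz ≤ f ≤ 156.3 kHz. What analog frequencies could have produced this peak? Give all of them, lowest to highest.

Frequencies that alias to 21.04 kHz are k·fs ± 21.04 kHz for integer k ≥ 0.
k=0: 21.04 kHz.
k=1: 25.72 kHz, 67.8 kHz.
k=2: 72.48 kHz, 114.56 kHz.
k=3: 119.24 kHz, 161.32 kHz.
k=4: 166 kHz, 208.08 kHz.
Within [40.36 kHz, 156.3 kHz]: 67.8 kHz, 72.48 kHz, 114.56 kHz, 119.24 kHz.

67.8 kHz, 72.48 kHz, 114.56 kHz, 119.24 kHz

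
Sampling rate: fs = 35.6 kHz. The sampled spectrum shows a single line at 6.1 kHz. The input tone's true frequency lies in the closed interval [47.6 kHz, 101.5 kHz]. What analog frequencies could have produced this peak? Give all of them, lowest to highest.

Frequencies that alias to 6.1 kHz are k·fs ± 6.1 kHz for integer k ≥ 0.
k=0: 6.1 kHz.
k=1: 29.5 kHz, 41.7 kHz.
k=2: 65.1 kHz, 77.3 kHz.
k=3: 100.7 kHz, 112.9 kHz.
k=4: 136.3 kHz, 148.5 kHz.
Within [47.6 kHz, 101.5 kHz]: 65.1 kHz, 77.3 kHz, 100.7 kHz.

65.1 kHz, 77.3 kHz, 100.7 kHz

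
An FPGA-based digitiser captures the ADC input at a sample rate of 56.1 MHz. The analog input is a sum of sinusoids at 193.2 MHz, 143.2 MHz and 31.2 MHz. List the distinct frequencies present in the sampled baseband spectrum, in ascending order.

fs/2 = 28.05 MHz.
193.2 MHz mod fs = 24.9 MHz.
24.9 MHz ≤ fs/2 = 28.05 MHz, appears at 24.9 MHz.
143.2 MHz mod fs = 31 MHz.
31 MHz > fs/2 = 28.05 MHz, folds to fs − 31 MHz = 25.1 MHz.
31.2 MHz > fs/2 = 28.05 MHz, folds to fs − 31.2 MHz = 24.9 MHz.
Distinct values: {24.9 MHz, 25.1 MHz}.

24.9 MHz, 25.1 MHz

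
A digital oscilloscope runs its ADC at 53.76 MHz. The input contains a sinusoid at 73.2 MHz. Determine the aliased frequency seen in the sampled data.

19.44 MHz

73.2 MHz mod fs = 19.44 MHz.
19.44 MHz ≤ fs/2 = 26.88 MHz, appears at 19.44 MHz.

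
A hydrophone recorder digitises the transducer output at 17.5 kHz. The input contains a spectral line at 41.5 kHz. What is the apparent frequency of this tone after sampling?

6.5 kHz

41.5 kHz mod fs = 6.5 kHz.
6.5 kHz ≤ fs/2 = 8.75 kHz, appears at 6.5 kHz.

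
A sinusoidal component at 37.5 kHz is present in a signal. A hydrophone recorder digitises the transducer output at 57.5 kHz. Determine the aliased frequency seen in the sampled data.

20 kHz

37.5 kHz > fs/2 = 28.75 kHz, folds to fs − 37.5 kHz = 20 kHz.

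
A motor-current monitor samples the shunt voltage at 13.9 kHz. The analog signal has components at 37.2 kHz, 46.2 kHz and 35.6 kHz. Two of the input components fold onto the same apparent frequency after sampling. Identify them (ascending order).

37.2 kHz, 46.2 kHz

fs/2 = 6.95 kHz.
37.2 kHz mod fs = 9.4 kHz.
9.4 kHz > fs/2 = 6.95 kHz, folds to fs − 9.4 kHz = 4.5 kHz.
46.2 kHz mod fs = 4.5 kHz.
4.5 kHz ≤ fs/2 = 6.95 kHz, appears at 4.5 kHz.
35.6 kHz mod fs = 7.8 kHz.
7.8 kHz > fs/2 = 6.95 kHz, folds to fs − 7.8 kHz = 6.1 kHz.
37.2 kHz and 46.2 kHz both map to 4.5 kHz.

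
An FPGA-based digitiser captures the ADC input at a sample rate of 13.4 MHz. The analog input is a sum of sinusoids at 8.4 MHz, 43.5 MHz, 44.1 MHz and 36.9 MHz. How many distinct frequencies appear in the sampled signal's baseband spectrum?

3

fs/2 = 6.7 MHz.
8.4 MHz > fs/2 = 6.7 MHz, folds to fs − 8.4 MHz = 5 MHz.
43.5 MHz mod fs = 3.3 MHz.
3.3 MHz ≤ fs/2 = 6.7 MHz, appears at 3.3 MHz.
44.1 MHz mod fs = 3.9 MHz.
3.9 MHz ≤ fs/2 = 6.7 MHz, appears at 3.9 MHz.
36.9 MHz mod fs = 10.1 MHz.
10.1 MHz > fs/2 = 6.7 MHz, folds to fs − 10.1 MHz = 3.3 MHz.
Distinct values: {3.3 MHz, 3.9 MHz, 5 MHz} → 3.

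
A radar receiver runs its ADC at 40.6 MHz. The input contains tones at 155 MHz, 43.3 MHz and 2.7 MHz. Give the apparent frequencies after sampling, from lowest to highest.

fs/2 = 20.3 MHz.
155 MHz mod fs = 33.2 MHz.
33.2 MHz > fs/2 = 20.3 MHz, folds to fs − 33.2 MHz = 7.4 MHz.
43.3 MHz mod fs = 2.7 MHz.
2.7 MHz ≤ fs/2 = 20.3 MHz, appears at 2.7 MHz.
2.7 MHz ≤ fs/2 = 20.3 MHz, passes unchanged.
Distinct values: {2.7 MHz, 7.4 MHz}.

2.7 MHz, 7.4 MHz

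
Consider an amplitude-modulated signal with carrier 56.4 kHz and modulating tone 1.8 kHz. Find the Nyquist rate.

116.4 kHz

AM sidebands sit at fc ± fm = 54.6 kHz and 58.2 kHz.
Highest-frequency component: 58.2 kHz.
Nyquist rate = 2 × 58.2 kHz = 116.4 kHz.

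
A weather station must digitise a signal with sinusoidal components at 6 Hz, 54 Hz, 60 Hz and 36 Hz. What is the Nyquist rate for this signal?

Highest-frequency component: 60 Hz.
Nyquist rate = 2 × 60 Hz = 120 Hz.

120 Hz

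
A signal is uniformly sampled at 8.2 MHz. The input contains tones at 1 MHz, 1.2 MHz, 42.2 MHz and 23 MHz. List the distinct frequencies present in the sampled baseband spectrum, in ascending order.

1 MHz, 1.2 MHz, 1.6 MHz

fs/2 = 4.1 MHz.
1 MHz ≤ fs/2 = 4.1 MHz, passes unchanged.
1.2 MHz ≤ fs/2 = 4.1 MHz, passes unchanged.
42.2 MHz mod fs = 1.2 MHz.
1.2 MHz ≤ fs/2 = 4.1 MHz, appears at 1.2 MHz.
23 MHz mod fs = 6.6 MHz.
6.6 MHz > fs/2 = 4.1 MHz, folds to fs − 6.6 MHz = 1.6 MHz.
Distinct values: {1 MHz, 1.2 MHz, 1.6 MHz}.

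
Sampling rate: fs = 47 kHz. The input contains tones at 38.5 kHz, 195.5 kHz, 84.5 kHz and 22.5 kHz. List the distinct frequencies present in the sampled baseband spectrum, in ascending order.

fs/2 = 23.5 kHz.
38.5 kHz > fs/2 = 23.5 kHz, folds to fs − 38.5 kHz = 8.5 kHz.
195.5 kHz mod fs = 7.5 kHz.
7.5 kHz ≤ fs/2 = 23.5 kHz, appears at 7.5 kHz.
84.5 kHz mod fs = 37.5 kHz.
37.5 kHz > fs/2 = 23.5 kHz, folds to fs − 37.5 kHz = 9.5 kHz.
22.5 kHz ≤ fs/2 = 23.5 kHz, passes unchanged.
Distinct values: {7.5 kHz, 8.5 kHz, 9.5 kHz, 22.5 kHz}.

7.5 kHz, 8.5 kHz, 9.5 kHz, 22.5 kHz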